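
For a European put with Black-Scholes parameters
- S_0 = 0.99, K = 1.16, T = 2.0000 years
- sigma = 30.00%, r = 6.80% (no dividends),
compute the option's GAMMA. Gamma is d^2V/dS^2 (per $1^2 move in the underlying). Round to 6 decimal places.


d1 = 0.1591689328; d2 = -0.2650951359
phi(d1) = 0.3939206020; exp(-qT) = 1.0000000000; exp(-rT) = 0.8728426325
Gamma = exp(-qT) * phi(d1) / (S * sigma * sqrt(T)) = 1.0000000000 * 0.3939206020 / (0.9900 * 0.3000 * 1.4142135624) = 0.937858

Answer: Gamma = 0.937858


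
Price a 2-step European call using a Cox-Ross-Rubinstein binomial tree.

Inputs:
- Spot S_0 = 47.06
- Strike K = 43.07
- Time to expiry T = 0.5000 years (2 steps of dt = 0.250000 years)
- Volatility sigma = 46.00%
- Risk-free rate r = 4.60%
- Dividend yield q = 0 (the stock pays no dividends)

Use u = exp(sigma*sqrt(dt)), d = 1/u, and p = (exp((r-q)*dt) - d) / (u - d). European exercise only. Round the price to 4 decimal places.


Answer: Price = V(0,0) = 8.6695

Derivation:
dt = T/N = 0.250000
u = exp(sigma*sqrt(dt)) = 1.258600; d = 1/u = 0.794534
p = (exp((r-q)*dt) - d) / (u - d) = 0.467676
Discount per step: exp(-r*dt) = 0.988566
Stock lattice S(k, i) with i counting down-moves:
  k=0: S(0,0) = 47.0600
  k=1: S(1,0) = 59.2297; S(1,1) = 37.3908
  k=2: S(2,0) = 74.5465; S(2,1) = 47.0600; S(2,2) = 29.7082
Terminal payoffs V(N, i) = max(S_T - K, 0):
  V(2,0) = 31.476522; V(2,1) = 3.990000; V(2,2) = 0.000000
Backward induction: V(k, i) = exp(-r*dt) * [p * V(k+1, i) + (1-p) * V(k+1, i+1)].
  V(1,0) = exp(-r*dt) * [p*31.476522 + (1-p)*3.990000] = 16.652184
  V(1,1) = exp(-r*dt) * [p*3.990000 + (1-p)*0.000000] = 1.844691
  V(0,0) = exp(-r*dt) * [p*16.652184 + (1-p)*1.844691] = 8.669527


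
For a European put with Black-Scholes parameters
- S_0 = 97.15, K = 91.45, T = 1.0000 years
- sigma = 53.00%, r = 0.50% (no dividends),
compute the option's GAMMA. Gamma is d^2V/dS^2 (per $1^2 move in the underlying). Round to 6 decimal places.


Answer: Gamma = 0.007185

Derivation:
d1 = 0.3885166056; d2 = -0.1414833944
phi(d1) = 0.3699412352; exp(-qT) = 1.0000000000; exp(-rT) = 0.9950124792
Gamma = exp(-qT) * phi(d1) / (S * sigma * sqrt(T)) = 1.0000000000 * 0.3699412352 / (97.1500 * 0.5300 * 1.0000000000) = 0.007185


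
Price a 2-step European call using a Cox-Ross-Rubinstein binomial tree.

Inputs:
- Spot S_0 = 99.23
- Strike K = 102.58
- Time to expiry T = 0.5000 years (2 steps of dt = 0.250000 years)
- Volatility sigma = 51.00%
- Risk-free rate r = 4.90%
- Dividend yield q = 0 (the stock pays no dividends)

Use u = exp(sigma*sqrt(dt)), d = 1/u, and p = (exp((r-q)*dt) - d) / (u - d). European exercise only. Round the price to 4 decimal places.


Answer: Price = V(0,0) = 12.9676

Derivation:
dt = T/N = 0.250000
u = exp(sigma*sqrt(dt)) = 1.290462; d = 1/u = 0.774916
p = (exp((r-q)*dt) - d) / (u - d) = 0.460501
Discount per step: exp(-r*dt) = 0.987825
Stock lattice S(k, i) with i counting down-moves:
  k=0: S(0,0) = 99.2300
  k=1: S(1,0) = 128.0525; S(1,1) = 76.8950
  k=2: S(2,0) = 165.2468; S(2,1) = 99.2300; S(2,2) = 59.5872
Terminal payoffs V(N, i) = max(S_T - K, 0):
  V(2,0) = 62.666845; V(2,1) = 0.000000; V(2,2) = 0.000000
Backward induction: V(k, i) = exp(-r*dt) * [p * V(k+1, i) + (1-p) * V(k+1, i+1)].
  V(1,0) = exp(-r*dt) * [p*62.666845 + (1-p)*0.000000] = 28.506765
  V(1,1) = exp(-r*dt) * [p*0.000000 + (1-p)*0.000000] = 0.000000
  V(0,0) = exp(-r*dt) * [p*28.506765 + (1-p)*0.000000] = 12.967553


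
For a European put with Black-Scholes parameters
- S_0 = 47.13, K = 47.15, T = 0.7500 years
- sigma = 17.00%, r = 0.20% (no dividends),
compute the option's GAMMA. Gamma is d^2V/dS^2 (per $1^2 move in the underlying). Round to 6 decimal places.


Answer: Gamma = 0.057307

Derivation:
d1 = 0.0809189132; d2 = -0.0663054055
phi(d1) = 0.3976383049; exp(-qT) = 1.0000000000; exp(-rT) = 0.9985011244
Gamma = exp(-qT) * phi(d1) / (S * sigma * sqrt(T)) = 1.0000000000 * 0.3976383049 / (47.1300 * 0.1700 * 0.8660254038) = 0.057307


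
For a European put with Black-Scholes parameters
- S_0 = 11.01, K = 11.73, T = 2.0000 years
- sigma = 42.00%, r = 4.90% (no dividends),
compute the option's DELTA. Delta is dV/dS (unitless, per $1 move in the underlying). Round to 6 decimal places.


Answer: Delta = -0.361172

Derivation:
d1 = 0.3553283769; d2 = -0.2386413193
phi(d1) = 0.3745358845; exp(-qT) = 1.0000000000; exp(-rT) = 0.9066489038
N(-d1) = 0.3611717995
Delta = -exp(-qT) * N(-d1) = -1.0000000000 * 0.3611717995 = -0.361172


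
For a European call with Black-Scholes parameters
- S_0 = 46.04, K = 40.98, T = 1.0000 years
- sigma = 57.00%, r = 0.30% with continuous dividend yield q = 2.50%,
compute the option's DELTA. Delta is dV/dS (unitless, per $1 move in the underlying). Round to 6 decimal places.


d1 = 0.4506604229; d2 = -0.1193395771
phi(d1) = 0.3604197547; exp(-qT) = 0.9753099120; exp(-rT) = 0.9970044955
N(d1) = 0.6738828446
Delta = exp(-qT) * N(d1) = 0.9753099120 * 0.6738828446 = 0.657245

Answer: Delta = 0.657245


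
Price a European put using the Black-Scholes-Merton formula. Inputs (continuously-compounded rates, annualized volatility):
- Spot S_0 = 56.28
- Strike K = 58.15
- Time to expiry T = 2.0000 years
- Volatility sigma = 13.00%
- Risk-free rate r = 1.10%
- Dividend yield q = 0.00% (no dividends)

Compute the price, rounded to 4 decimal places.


Answer: Price = 4.4535

Derivation:
d1 = (ln(S/K) + (r - q + 0.5*sigma^2) * T) / (sigma * sqrt(T)) = 0.03379619
d2 = d1 - sigma * sqrt(T) = -0.15005158
exp(-rT) = 0.97824024; exp(-qT) = 1.00000000
P = K * exp(-rT) * N(-d2) - S_0 * exp(-qT) * N(-d1)
N(-d1) = 0.48651984; N(-d2) = 0.55963804
P = 58.1500 * 0.97824024 * 0.55963804 - 56.2800 * 1.00000000 * 0.48651984 = 4.4535


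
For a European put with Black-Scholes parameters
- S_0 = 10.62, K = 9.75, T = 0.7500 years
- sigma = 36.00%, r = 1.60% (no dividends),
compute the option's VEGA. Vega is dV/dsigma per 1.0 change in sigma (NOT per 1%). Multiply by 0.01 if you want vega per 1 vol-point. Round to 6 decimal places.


Answer: Vega = 3.287744

Derivation:
d1 = 0.4685252950; d2 = 0.1567561496
phi(d1) = 0.3574726193; exp(-qT) = 1.0000000000; exp(-rT) = 0.9880717129
Vega = S * exp(-qT) * phi(d1) * sqrt(T) = 10.6200 * 1.0000000000 * 0.3574726193 * 0.8660254038 = 3.287744


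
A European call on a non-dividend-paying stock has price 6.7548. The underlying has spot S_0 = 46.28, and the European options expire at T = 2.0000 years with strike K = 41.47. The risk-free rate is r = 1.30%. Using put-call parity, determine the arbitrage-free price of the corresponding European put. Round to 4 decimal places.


Put-call parity: C - P = S_0 * exp(-qT) - K * exp(-rT).
S_0 * exp(-qT) = 46.2800 * 1.00000000 = 46.28000000
K * exp(-rT) = 41.4700 * 0.97433509 = 40.40567617
P = C - S*exp(-qT) + K*exp(-rT)
P = 6.7548 - 46.28000000 + 40.40567617 = 0.8805

Answer: Put price = 0.8805


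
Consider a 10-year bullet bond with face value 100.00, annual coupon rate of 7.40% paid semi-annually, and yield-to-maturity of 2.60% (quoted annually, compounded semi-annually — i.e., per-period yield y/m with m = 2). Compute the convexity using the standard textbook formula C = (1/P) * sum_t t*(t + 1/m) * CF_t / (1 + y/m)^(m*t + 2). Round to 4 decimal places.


Answer: Convexity = 71.7175

Derivation:
Coupon per period c = face * coupon_rate / m = 3.700000
Periods per year m = 2; per-period yield y/m = 0.013000
Number of cashflows N = 20
Cashflows (t years, CF_t, discount factor 1/(1+y/m)^(m*t), PV):
  t = 0.5000: CF_t = 3.700000, DF = 0.987167, PV = 3.652517
  t = 1.0000: CF_t = 3.700000, DF = 0.974498, PV = 3.605644
  t = 1.5000: CF_t = 3.700000, DF = 0.961992, PV = 3.559372
  t = 2.0000: CF_t = 3.700000, DF = 0.949647, PV = 3.513694
  t = 2.5000: CF_t = 3.700000, DF = 0.937460, PV = 3.468602
  t = 3.0000: CF_t = 3.700000, DF = 0.925429, PV = 3.424089
  t = 3.5000: CF_t = 3.700000, DF = 0.913553, PV = 3.380147
  t = 4.0000: CF_t = 3.700000, DF = 0.901829, PV = 3.336769
  t = 4.5000: CF_t = 3.700000, DF = 0.890256, PV = 3.293948
  t = 5.0000: CF_t = 3.700000, DF = 0.878831, PV = 3.251676
  t = 5.5000: CF_t = 3.700000, DF = 0.867553, PV = 3.209947
  t = 6.0000: CF_t = 3.700000, DF = 0.856420, PV = 3.168753
  t = 6.5000: CF_t = 3.700000, DF = 0.845429, PV = 3.128088
  t = 7.0000: CF_t = 3.700000, DF = 0.834580, PV = 3.087945
  t = 7.5000: CF_t = 3.700000, DF = 0.823869, PV = 3.048316
  t = 8.0000: CF_t = 3.700000, DF = 0.813296, PV = 3.009197
  t = 8.5000: CF_t = 3.700000, DF = 0.802859, PV = 2.970579
  t = 9.0000: CF_t = 3.700000, DF = 0.792556, PV = 2.932457
  t = 9.5000: CF_t = 3.700000, DF = 0.782385, PV = 2.894825
  t = 10.0000: CF_t = 103.700000, DF = 0.772345, PV = 80.092131
Price P = sum_t PV_t = 142.028696
Convexity numerator sum_t t*(t + 1/m) * CF_t / (1+y/m)^(m*t + 2):
  t = 0.5000: term = 1.779686
  t = 1.0000: term = 5.270541
  t = 1.5000: term = 10.405807
  t = 2.0000: term = 17.120445
  t = 2.5000: term = 25.351104
  t = 3.0000: term = 35.036076
  t = 3.5000: term = 46.115270
  t = 4.0000: term = 58.530169
  t = 4.5000: term = 72.223801
  t = 5.0000: term = 87.140706
  t = 5.5000: term = 103.226897
  t = 6.0000: term = 120.429836
  t = 6.5000: term = 138.698397
  t = 7.0000: term = 157.982835
  t = 7.5000: term = 178.234759
  t = 8.0000: term = 199.407101
  t = 8.5000: term = 221.454086
  t = 9.0000: term = 244.331202
  t = 9.5000: term = 267.995176
  t = 10.0000: term = 8195.213223
Convexity = (1/P) * sum = 10185.947116 / 142.028696 = 71.717529


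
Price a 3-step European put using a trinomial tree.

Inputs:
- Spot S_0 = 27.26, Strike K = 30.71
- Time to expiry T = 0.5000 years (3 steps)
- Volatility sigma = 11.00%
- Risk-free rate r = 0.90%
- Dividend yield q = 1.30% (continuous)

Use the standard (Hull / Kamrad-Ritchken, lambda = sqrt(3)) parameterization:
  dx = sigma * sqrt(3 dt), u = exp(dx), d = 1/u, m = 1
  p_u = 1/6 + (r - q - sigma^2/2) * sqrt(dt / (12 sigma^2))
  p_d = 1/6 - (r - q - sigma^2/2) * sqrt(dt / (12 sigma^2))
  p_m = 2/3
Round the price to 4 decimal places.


dt = T/N = 0.166667; dx = sigma*sqrt(3*dt) = 0.077782
u = exp(dx) = 1.080887; d = 1/u = 0.925166
p_u = 0.155899, p_m = 0.666667, p_d = 0.177434
Discount per step: exp(-r*dt) = 0.998501
Stock lattice S(k, j) with j the centered position index:
  k=0: S(0,+0) = 27.2600
  k=1: S(1,-1) = 25.2200; S(1,+0) = 27.2600; S(1,+1) = 29.4650
  k=2: S(2,-2) = 23.3327; S(2,-1) = 25.2200; S(2,+0) = 27.2600; S(2,+1) = 29.4650; S(2,+2) = 31.8483
  k=3: S(3,-3) = 21.5867; S(3,-2) = 23.3327; S(3,-1) = 25.2200; S(3,+0) = 27.2600; S(3,+1) = 29.4650; S(3,+2) = 31.8483; S(3,+3) = 34.4244
Terminal payoffs V(N, j) = max(K - S_T, 0):
  V(3,-3) = 9.123347; V(3,-2) = 7.377274; V(3,-1) = 5.489966; V(3,+0) = 3.450000; V(3,+1) = 1.245028; V(3,+2) = 0.000000; V(3,+3) = 0.000000
Backward induction: V(k, j) = exp(-r*dt) * [p_u * V(k+1, j+1) + p_m * V(k+1, j) + p_d * V(k+1, j-1)]
  V(2,-2) = exp(-r*dt) * [p_u*5.489966 + p_m*7.377274 + p_d*9.123347] = 7.381776
  V(2,-1) = exp(-r*dt) * [p_u*3.450000 + p_m*5.489966 + p_d*7.377274] = 5.498555
  V(2,+0) = exp(-r*dt) * [p_u*1.245028 + p_m*3.450000 + p_d*5.489966] = 3.463007
  V(2,+1) = exp(-r*dt) * [p_u*0.000000 + p_m*1.245028 + p_d*3.450000] = 1.440004
  V(2,+2) = exp(-r*dt) * [p_u*0.000000 + p_m*0.000000 + p_d*1.245028] = 0.220579
  V(1,-1) = exp(-r*dt) * [p_u*3.463007 + p_m*5.498555 + p_d*7.381776] = 5.507095
  V(1,+0) = exp(-r*dt) * [p_u*1.440004 + p_m*3.463007 + p_d*5.498555] = 3.503538
  V(1,+1) = exp(-r*dt) * [p_u*0.220579 + p_m*1.440004 + p_d*3.463007] = 1.606435
  V(0,+0) = exp(-r*dt) * [p_u*1.606435 + p_m*3.503538 + p_d*5.507095] = 3.557939

Answer: Price = V(0,0) = 3.5579


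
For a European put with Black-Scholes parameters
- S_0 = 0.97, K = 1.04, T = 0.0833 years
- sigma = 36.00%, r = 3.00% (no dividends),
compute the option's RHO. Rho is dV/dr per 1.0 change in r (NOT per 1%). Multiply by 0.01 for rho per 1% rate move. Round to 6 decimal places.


d1 = -0.5946269079; d2 = -0.6985291697
phi(d1) = 0.3342957787; exp(-qT) = 1.0000000000; exp(-rT) = 0.9975041199
N(-d2) = 0.7575768389
Rho = -K*T*exp(-rT)*N(-d2) = -1.0400 * 0.0833 * 0.9975041199 * 0.7575768389 = -0.065467

Answer: Rho = -0.065467


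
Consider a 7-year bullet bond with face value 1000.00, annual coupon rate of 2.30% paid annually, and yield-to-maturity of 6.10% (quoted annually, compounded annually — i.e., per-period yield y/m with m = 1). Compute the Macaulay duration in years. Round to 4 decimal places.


Coupon per period c = face * coupon_rate / m = 23.000000
Periods per year m = 1; per-period yield y/m = 0.061000
Number of cashflows N = 7
Cashflows (t years, CF_t, discount factor 1/(1+y/m)^(m*t), PV):
  t = 1.0000: CF_t = 23.000000, DF = 0.942507, PV = 21.677663
  t = 2.0000: CF_t = 23.000000, DF = 0.888320, PV = 20.431350
  t = 3.0000: CF_t = 23.000000, DF = 0.837247, PV = 19.256692
  t = 4.0000: CF_t = 23.000000, DF = 0.789112, PV = 18.149568
  t = 5.0000: CF_t = 23.000000, DF = 0.743743, PV = 17.106096
  t = 6.0000: CF_t = 23.000000, DF = 0.700983, PV = 16.122617
  t = 7.0000: CF_t = 1023.000000, DF = 0.660682, PV = 675.877434
Price P = sum_t PV_t = 788.621420
Macaulay numerator sum_t t * PV_t:
  t * PV_t at t = 1.0000: 21.677663
  t * PV_t at t = 2.0000: 40.862700
  t * PV_t at t = 3.0000: 57.770076
  t * PV_t at t = 4.0000: 72.598273
  t * PV_t at t = 5.0000: 85.530482
  t * PV_t at t = 6.0000: 96.735701
  t * PV_t at t = 7.0000: 4731.142036
Macaulay duration D = (sum_t t * PV_t) / P = 5106.316932 / 788.621420 = 6.474991

Answer: Macaulay duration = 6.4750 years


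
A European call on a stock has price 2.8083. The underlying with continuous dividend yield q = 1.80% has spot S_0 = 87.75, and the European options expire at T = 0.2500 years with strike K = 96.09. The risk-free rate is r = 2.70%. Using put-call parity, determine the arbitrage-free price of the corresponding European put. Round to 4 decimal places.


Answer: Put price = 10.8959

Derivation:
Put-call parity: C - P = S_0 * exp(-qT) - K * exp(-rT).
S_0 * exp(-qT) = 87.7500 * 0.99551011 = 87.35601214
K * exp(-rT) = 96.0900 * 0.99327273 = 95.44357663
P = C - S*exp(-qT) + K*exp(-rT)
P = 2.8083 - 87.35601214 + 95.44357663 = 10.8959


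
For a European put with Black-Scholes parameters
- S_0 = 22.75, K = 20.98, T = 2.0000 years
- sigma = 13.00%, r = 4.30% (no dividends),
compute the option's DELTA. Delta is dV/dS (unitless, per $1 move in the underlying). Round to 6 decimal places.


Answer: Delta = -0.158592

Derivation:
d1 = 1.0002598852; d2 = 0.8164121221
phi(d1) = 0.2419078399; exp(-qT) = 1.0000000000; exp(-rT) = 0.9175942312
N(-d1) = 0.1585923775
Delta = -exp(-qT) * N(-d1) = -1.0000000000 * 0.1585923775 = -0.158592


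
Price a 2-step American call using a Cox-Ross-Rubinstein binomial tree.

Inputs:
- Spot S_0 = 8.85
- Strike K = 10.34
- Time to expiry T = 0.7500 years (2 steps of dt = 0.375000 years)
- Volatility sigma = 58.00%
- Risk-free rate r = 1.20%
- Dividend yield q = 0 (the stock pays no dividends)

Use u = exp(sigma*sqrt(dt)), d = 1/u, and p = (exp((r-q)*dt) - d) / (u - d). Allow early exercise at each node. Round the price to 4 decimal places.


Answer: Price = V(0,0) = 1.3298

Derivation:
dt = T/N = 0.375000
u = exp(sigma*sqrt(dt)) = 1.426432; d = 1/u = 0.701050
p = (exp((r-q)*dt) - d) / (u - d) = 0.418345
Discount per step: exp(-r*dt) = 0.995510
Stock lattice S(k, i) with i counting down-moves:
  k=0: S(0,0) = 8.8500
  k=1: S(1,0) = 12.6239; S(1,1) = 6.2043
  k=2: S(2,0) = 18.0072; S(2,1) = 8.8500; S(2,2) = 4.3495
Terminal payoffs V(N, i) = max(S_T - K, 0):
  V(2,0) = 7.667161; V(2,1) = 0.000000; V(2,2) = 0.000000
Backward induction: V(k, i) = exp(-r*dt) * [p * V(k+1, i) + (1-p) * V(k+1, i+1)]; then take max(V_cont, immediate exercise) for American.
  V(1,0) = exp(-r*dt) * [p*7.667161 + (1-p)*0.000000] = 3.193120; exercise = 2.283921; V(1,0) = max -> 3.193120
  V(1,1) = exp(-r*dt) * [p*0.000000 + (1-p)*0.000000] = 0.000000; exercise = 0.000000; V(1,1) = max -> 0.000000
  V(0,0) = exp(-r*dt) * [p*3.193120 + (1-p)*0.000000] = 1.329829; exercise = 0.000000; V(0,0) = max -> 1.329829


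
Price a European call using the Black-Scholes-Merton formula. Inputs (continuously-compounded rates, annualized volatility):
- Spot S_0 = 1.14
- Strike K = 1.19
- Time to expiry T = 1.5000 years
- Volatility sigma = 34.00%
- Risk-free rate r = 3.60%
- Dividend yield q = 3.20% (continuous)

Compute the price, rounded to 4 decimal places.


Answer: Price = 0.1629

Derivation:
d1 = (ln(S/K) + (r - q + 0.5*sigma^2) * T) / (sigma * sqrt(T)) = 0.11953259
d2 = d1 - sigma * sqrt(T) = -0.29688067
exp(-rT) = 0.94743211; exp(-qT) = 0.95313379
C = S_0 * exp(-qT) * N(d1) - K * exp(-rT) * N(d2)
N(d1) = 0.54757329; N(d2) = 0.38327881
C = 1.1400 * 0.95313379 * 0.54757329 - 1.1900 * 0.94743211 * 0.38327881 = 0.1629


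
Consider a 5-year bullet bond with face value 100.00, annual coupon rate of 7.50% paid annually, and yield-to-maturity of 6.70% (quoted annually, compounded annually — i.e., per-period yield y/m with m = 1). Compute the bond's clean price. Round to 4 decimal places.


Coupon per period c = face * coupon_rate / m = 7.500000
Periods per year m = 1; per-period yield y/m = 0.067000
Number of cashflows N = 5
Cashflows (t years, CF_t, discount factor 1/(1+y/m)^(m*t), PV):
  t = 1.0000: CF_t = 7.500000, DF = 0.937207, PV = 7.029053
  t = 2.0000: CF_t = 7.500000, DF = 0.878357, PV = 6.587679
  t = 3.0000: CF_t = 7.500000, DF = 0.823203, PV = 6.174020
  t = 4.0000: CF_t = 7.500000, DF = 0.771511, PV = 5.786335
  t = 5.0000: CF_t = 107.500000, DF = 0.723066, PV = 77.729588
Price P = sum_t PV_t = 103.306675

Answer: Price = 103.3067


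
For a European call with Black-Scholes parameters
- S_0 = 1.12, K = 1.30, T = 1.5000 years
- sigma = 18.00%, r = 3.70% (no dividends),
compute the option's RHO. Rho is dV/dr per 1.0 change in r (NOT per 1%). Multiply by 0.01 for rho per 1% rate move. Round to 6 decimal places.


d1 = -0.3140589648; d2 = -0.5345130416
phi(d1) = 0.3797450966; exp(-qT) = 1.0000000000; exp(-rT) = 0.9460120237
N(d2) = 0.2964933144
Rho = K*T*exp(-rT)*N(d2) = 1.3000 * 1.5000 * 0.9460120237 * 0.2964933144 = 0.546948

Answer: Rho = 0.546948


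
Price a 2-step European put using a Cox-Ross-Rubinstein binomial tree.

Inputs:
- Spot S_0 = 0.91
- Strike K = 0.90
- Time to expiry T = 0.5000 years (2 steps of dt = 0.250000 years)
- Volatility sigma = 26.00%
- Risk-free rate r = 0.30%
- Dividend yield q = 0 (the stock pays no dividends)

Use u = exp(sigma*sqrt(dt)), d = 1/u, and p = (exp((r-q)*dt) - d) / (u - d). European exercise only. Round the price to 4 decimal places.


Answer: Price = V(0,0) = 0.0555

Derivation:
dt = T/N = 0.250000
u = exp(sigma*sqrt(dt)) = 1.138828; d = 1/u = 0.878095
p = (exp((r-q)*dt) - d) / (u - d) = 0.470423
Discount per step: exp(-r*dt) = 0.999250
Stock lattice S(k, i) with i counting down-moves:
  k=0: S(0,0) = 0.9100
  k=1: S(1,0) = 1.0363; S(1,1) = 0.7991
  k=2: S(2,0) = 1.1802; S(2,1) = 0.9100; S(2,2) = 0.7017
Terminal payoffs V(N, i) = max(K - S_T, 0):
  V(2,0) = 0.000000; V(2,1) = 0.000000; V(2,2) = 0.198343
Backward induction: V(k, i) = exp(-r*dt) * [p * V(k+1, i) + (1-p) * V(k+1, i+1)].
  V(1,0) = exp(-r*dt) * [p*0.000000 + (1-p)*0.000000] = 0.000000
  V(1,1) = exp(-r*dt) * [p*0.000000 + (1-p)*0.198343] = 0.104959
  V(0,0) = exp(-r*dt) * [p*0.000000 + (1-p)*0.104959] = 0.055542


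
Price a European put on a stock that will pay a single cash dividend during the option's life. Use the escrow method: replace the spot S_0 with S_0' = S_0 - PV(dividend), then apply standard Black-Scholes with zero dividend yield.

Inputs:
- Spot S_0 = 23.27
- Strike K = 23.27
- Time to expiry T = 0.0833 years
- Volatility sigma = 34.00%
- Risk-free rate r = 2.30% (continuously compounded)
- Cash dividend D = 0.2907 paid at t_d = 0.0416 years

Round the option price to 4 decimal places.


Answer: Price = 1.0323

Derivation:
PV(D) = D * exp(-r * t_d) = 0.2907 * 0.99904366 = 0.29042199
S_0' = S_0 - PV(D) = 23.2700 - 0.29042199 = 22.97957801
d1 = (ln(S_0'/K) + (r + sigma^2/2)*T) / (sigma*sqrt(T)) = -0.05939502
d2 = d1 - sigma*sqrt(T) = -0.15752494
exp(-rT) = 0.99808593
N(-d1) = 0.52368126; N(-d2) = 0.56258442
P = K * exp(-rT) * N(-d2) - S_0' * N(-d1) = 23.2700 * 0.99808593 * 0.56258442 - 22.97957801 * 0.52368126 = 1.0323


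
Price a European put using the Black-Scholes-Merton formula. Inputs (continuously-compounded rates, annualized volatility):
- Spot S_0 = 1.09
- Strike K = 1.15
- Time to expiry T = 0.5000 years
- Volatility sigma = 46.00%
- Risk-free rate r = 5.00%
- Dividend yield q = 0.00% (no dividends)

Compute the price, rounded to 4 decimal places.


d1 = (ln(S/K) + (r - q + 0.5*sigma^2) * T) / (sigma * sqrt(T)) = 0.07475580
d2 = d1 - sigma * sqrt(T) = -0.25051332
exp(-rT) = 0.97530991; exp(-qT) = 1.00000000
P = K * exp(-rT) * N(-d2) - S_0 * exp(-qT) * N(-d1)
N(-d1) = 0.47020450; N(-d2) = 0.59890480
P = 1.1500 * 0.97530991 * 0.59890480 - 1.0900 * 1.00000000 * 0.47020450 = 0.1592

Answer: Price = 0.1592


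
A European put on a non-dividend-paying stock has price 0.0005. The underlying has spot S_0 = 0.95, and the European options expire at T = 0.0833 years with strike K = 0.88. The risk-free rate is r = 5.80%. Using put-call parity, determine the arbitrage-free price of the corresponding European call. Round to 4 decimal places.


Put-call parity: C - P = S_0 * exp(-qT) - K * exp(-rT).
S_0 * exp(-qT) = 0.9500 * 1.00000000 = 0.95000000
K * exp(-rT) = 0.8800 * 0.99518025 = 0.87575862
C = P + S*exp(-qT) - K*exp(-rT)
C = 0.0005 + 0.95000000 - 0.87575862 = 0.0747

Answer: Call price = 0.0747


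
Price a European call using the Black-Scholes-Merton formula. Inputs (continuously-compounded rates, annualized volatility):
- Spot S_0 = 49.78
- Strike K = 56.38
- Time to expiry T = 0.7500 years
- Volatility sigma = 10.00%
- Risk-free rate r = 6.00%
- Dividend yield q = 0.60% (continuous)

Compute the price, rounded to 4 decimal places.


d1 = (ln(S/K) + (r - q + 0.5*sigma^2) * T) / (sigma * sqrt(T)) = -0.92666091
d2 = d1 - sigma * sqrt(T) = -1.01326345
exp(-rT) = 0.95599748; exp(-qT) = 0.99551011
C = S_0 * exp(-qT) * N(d1) - K * exp(-rT) * N(d2)
N(d1) = 0.17705131; N(d2) = 0.15546717
C = 49.7800 * 0.99551011 * 0.17705131 - 56.3800 * 0.95599748 * 0.15546717 = 0.3945

Answer: Price = 0.3945


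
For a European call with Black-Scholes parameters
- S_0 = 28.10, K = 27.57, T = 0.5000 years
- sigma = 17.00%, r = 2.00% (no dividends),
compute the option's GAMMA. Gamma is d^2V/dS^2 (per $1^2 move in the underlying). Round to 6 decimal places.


d1 = 0.3016962698; d2 = 0.1814881170
phi(d1) = 0.3811932354; exp(-qT) = 1.0000000000; exp(-rT) = 0.9900498337
Gamma = exp(-qT) * phi(d1) / (S * sigma * sqrt(T)) = 1.0000000000 * 0.3811932354 / (28.1000 * 0.1700 * 0.7071067812) = 0.112851

Answer: Gamma = 0.112851


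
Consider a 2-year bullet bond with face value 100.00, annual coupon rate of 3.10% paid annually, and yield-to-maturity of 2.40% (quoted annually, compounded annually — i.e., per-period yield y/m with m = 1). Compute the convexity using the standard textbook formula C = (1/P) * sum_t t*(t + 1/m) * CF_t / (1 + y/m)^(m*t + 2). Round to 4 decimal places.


Coupon per period c = face * coupon_rate / m = 3.100000
Periods per year m = 1; per-period yield y/m = 0.024000
Number of cashflows N = 2
Cashflows (t years, CF_t, discount factor 1/(1+y/m)^(m*t), PV):
  t = 1.0000: CF_t = 3.100000, DF = 0.976562, PV = 3.027344
  t = 2.0000: CF_t = 103.100000, DF = 0.953674, PV = 98.323822
Price P = sum_t PV_t = 101.351166
Convexity numerator sum_t t*(t + 1/m) * CF_t / (1+y/m)^(m*t + 2):
  t = 1.0000: term = 5.774200
  t = 2.0000: term = 562.613423
Convexity = (1/P) * sum = 568.387622 / 101.351166 = 5.608101

Answer: Convexity = 5.6081


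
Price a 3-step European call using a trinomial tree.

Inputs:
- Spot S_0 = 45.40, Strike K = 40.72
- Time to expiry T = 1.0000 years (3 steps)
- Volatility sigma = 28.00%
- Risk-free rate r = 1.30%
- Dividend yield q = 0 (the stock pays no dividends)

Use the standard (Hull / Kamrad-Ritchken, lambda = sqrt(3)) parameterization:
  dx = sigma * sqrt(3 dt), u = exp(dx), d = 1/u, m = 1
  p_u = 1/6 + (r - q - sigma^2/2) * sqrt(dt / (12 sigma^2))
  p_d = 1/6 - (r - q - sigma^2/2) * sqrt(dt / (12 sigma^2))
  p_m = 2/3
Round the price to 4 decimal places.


Answer: Price = V(0,0) = 7.9289

Derivation:
dt = T/N = 0.333333; dx = sigma*sqrt(3*dt) = 0.280000
u = exp(dx) = 1.323130; d = 1/u = 0.755784
p_u = 0.151071, p_m = 0.666667, p_d = 0.182262
Discount per step: exp(-r*dt) = 0.995676
Stock lattice S(k, j) with j the centered position index:
  k=0: S(0,+0) = 45.4000
  k=1: S(1,-1) = 34.3126; S(1,+0) = 45.4000; S(1,+1) = 60.0701
  k=2: S(2,-2) = 25.9329; S(2,-1) = 34.3126; S(2,+0) = 45.4000; S(2,+1) = 60.0701; S(2,+2) = 79.4805
  k=3: S(3,-3) = 19.5997; S(3,-2) = 25.9329; S(3,-1) = 34.3126; S(3,+0) = 45.4000; S(3,+1) = 60.0701; S(3,+2) = 79.4805; S(3,+3) = 105.1631
Terminal payoffs V(N, j) = max(S_T - K, 0):
  V(3,-3) = 0.000000; V(3,-2) = 0.000000; V(3,-1) = 0.000000; V(3,+0) = 4.680000; V(3,+1) = 19.350093; V(3,+2) = 38.760532; V(3,+3) = 64.443061
Backward induction: V(k, j) = exp(-r*dt) * [p_u * V(k+1, j+1) + p_m * V(k+1, j) + p_d * V(k+1, j-1)]
  V(2,-2) = exp(-r*dt) * [p_u*0.000000 + p_m*0.000000 + p_d*0.000000] = 0.000000
  V(2,-1) = exp(-r*dt) * [p_u*4.680000 + p_m*0.000000 + p_d*0.000000] = 0.703957
  V(2,+0) = exp(-r*dt) * [p_u*19.350093 + p_m*4.680000 + p_d*0.000000] = 6.017116
  V(2,+1) = exp(-r*dt) * [p_u*38.760532 + p_m*19.350093 + p_d*4.680000] = 19.523870
  V(2,+2) = exp(-r*dt) * [p_u*64.443061 + p_m*38.760532 + p_d*19.350093] = 38.933566
  V(1,-1) = exp(-r*dt) * [p_u*6.017116 + p_m*0.703957 + p_d*0.000000] = 1.372359
  V(1,+0) = exp(-r*dt) * [p_u*19.523870 + p_m*6.017116 + p_d*0.703957] = 7.058560
  V(1,+1) = exp(-r*dt) * [p_u*38.933566 + p_m*19.523870 + p_d*6.017116] = 19.907899
  V(0,+0) = exp(-r*dt) * [p_u*19.907899 + p_m*7.058560 + p_d*1.372359] = 7.928917


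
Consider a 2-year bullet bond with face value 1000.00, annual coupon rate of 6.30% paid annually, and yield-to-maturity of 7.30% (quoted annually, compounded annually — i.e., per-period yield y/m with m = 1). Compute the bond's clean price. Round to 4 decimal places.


Answer: Price = 981.9947

Derivation:
Coupon per period c = face * coupon_rate / m = 63.000000
Periods per year m = 1; per-period yield y/m = 0.073000
Number of cashflows N = 2
Cashflows (t years, CF_t, discount factor 1/(1+y/m)^(m*t), PV):
  t = 1.0000: CF_t = 63.000000, DF = 0.931966, PV = 58.713886
  t = 2.0000: CF_t = 1063.000000, DF = 0.868561, PV = 923.280835
Price P = sum_t PV_t = 981.994721


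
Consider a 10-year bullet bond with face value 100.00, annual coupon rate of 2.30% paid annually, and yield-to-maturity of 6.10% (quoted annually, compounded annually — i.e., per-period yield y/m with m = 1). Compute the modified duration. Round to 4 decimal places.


Coupon per period c = face * coupon_rate / m = 2.300000
Periods per year m = 1; per-period yield y/m = 0.061000
Number of cashflows N = 10
Cashflows (t years, CF_t, discount factor 1/(1+y/m)^(m*t), PV):
  t = 1.0000: CF_t = 2.300000, DF = 0.942507, PV = 2.167766
  t = 2.0000: CF_t = 2.300000, DF = 0.888320, PV = 2.043135
  t = 3.0000: CF_t = 2.300000, DF = 0.837247, PV = 1.925669
  t = 4.0000: CF_t = 2.300000, DF = 0.789112, PV = 1.814957
  t = 5.0000: CF_t = 2.300000, DF = 0.743743, PV = 1.710610
  t = 6.0000: CF_t = 2.300000, DF = 0.700983, PV = 1.612262
  t = 7.0000: CF_t = 2.300000, DF = 0.660682, PV = 1.519568
  t = 8.0000: CF_t = 2.300000, DF = 0.622697, PV = 1.432204
  t = 9.0000: CF_t = 2.300000, DF = 0.586897, PV = 1.349862
  t = 10.0000: CF_t = 102.300000, DF = 0.553154, PV = 56.587668
Price P = sum_t PV_t = 72.163700
First compute Macaulay numerator sum_t t * PV_t:
  t * PV_t at t = 1.0000: 2.167766
  t * PV_t at t = 2.0000: 4.086270
  t * PV_t at t = 3.0000: 5.777008
  t * PV_t at t = 4.0000: 7.259827
  t * PV_t at t = 5.0000: 8.553048
  t * PV_t at t = 6.0000: 9.673570
  t * PV_t at t = 7.0000: 10.636976
  t * PV_t at t = 8.0000: 11.457629
  t * PV_t at t = 9.0000: 12.148758
  t * PV_t at t = 10.0000: 565.876677
Macaulay duration D = 637.637530 / 72.163700 = 8.835987
Modified duration = D / (1 + y/m) = 8.835987 / (1 + 0.061000) = 8.327980

Answer: Modified duration = 8.3280


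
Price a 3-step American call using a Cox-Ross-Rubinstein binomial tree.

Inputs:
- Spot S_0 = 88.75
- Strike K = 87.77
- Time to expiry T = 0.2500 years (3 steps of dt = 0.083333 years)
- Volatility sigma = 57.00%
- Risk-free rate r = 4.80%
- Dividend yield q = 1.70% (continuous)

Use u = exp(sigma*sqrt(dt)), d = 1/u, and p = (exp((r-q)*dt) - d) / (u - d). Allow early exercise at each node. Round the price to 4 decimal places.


dt = T/N = 0.083333
u = exp(sigma*sqrt(dt)) = 1.178856; d = 1/u = 0.848280
p = (exp((r-q)*dt) - d) / (u - d) = 0.466781
Discount per step: exp(-r*dt) = 0.996008
Stock lattice S(k, i) with i counting down-moves:
  k=0: S(0,0) = 88.7500
  k=1: S(1,0) = 104.6235; S(1,1) = 75.2848
  k=2: S(2,0) = 123.3361; S(2,1) = 88.7500; S(2,2) = 63.8626
  k=3: S(3,0) = 145.3955; S(3,1) = 104.6235; S(3,2) = 75.2848; S(3,3) = 54.1733
Terminal payoffs V(N, i) = max(S_T - K, 0):
  V(3,0) = 57.625543; V(3,1) = 16.853507; V(3,2) = 0.000000; V(3,3) = 0.000000
Backward induction: V(k, i) = exp(-r*dt) * [p * V(k+1, i) + (1-p) * V(k+1, i+1)]; then take max(V_cont, immediate exercise) for American.
  V(2,0) = exp(-r*dt) * [p*57.625543 + (1-p)*16.853507] = 35.741868; exercise = 35.566092; V(2,0) = max -> 35.741868
  V(2,1) = exp(-r*dt) * [p*16.853507 + (1-p)*0.000000] = 7.835493; exercise = 0.980000; V(2,1) = max -> 7.835493
  V(2,2) = exp(-r*dt) * [p*0.000000 + (1-p)*0.000000] = 0.000000; exercise = 0.000000; V(2,2) = max -> 0.000000
  V(1,0) = exp(-r*dt) * [p*35.741868 + (1-p)*7.835493] = 20.778381; exercise = 16.853507; V(1,0) = max -> 20.778381
  V(1,1) = exp(-r*dt) * [p*7.835493 + (1-p)*0.000000] = 3.642859; exercise = 0.000000; V(1,1) = max -> 3.642859
  V(0,0) = exp(-r*dt) * [p*20.778381 + (1-p)*3.642859] = 11.594924; exercise = 0.980000; V(0,0) = max -> 11.594924

Answer: Price = V(0,0) = 11.5949


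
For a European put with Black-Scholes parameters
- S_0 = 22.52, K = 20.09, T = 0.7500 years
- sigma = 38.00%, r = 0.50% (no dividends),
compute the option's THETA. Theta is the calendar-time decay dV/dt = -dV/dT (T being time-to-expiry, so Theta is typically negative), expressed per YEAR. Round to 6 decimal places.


d1 = 0.5229019589; d2 = 0.1938123055
phi(d1) = 0.3479655625; exp(-qT) = 1.0000000000; exp(-rT) = 0.9962570225
Theta = -S*exp(-qT)*phi(d1)*sigma/(2*sqrt(T)) + r*K*exp(-rT)*N(-d2) - q*S*exp(-qT)*N(-d1)
N(-d1) = 0.3005212407; N(-d2) = 0.4231614257; sqrt(T) = 0.8660254038
Term 1 = -22.5200 * 1.0000000000 * 0.3479655625 * 0.3800 / (2 * 0.8660254038) = -1.7192048204
Term 2 = 0.0050 * 20.0900 * 0.9962570225 * 0.4231614257 = 0.0423474641
Term 3 = 0 (no dividend yield, q = 0)
Theta = -1.7192048204 + (0.0423474641) + (0.0000000000) = -1.676857

Answer: Theta = -1.676857


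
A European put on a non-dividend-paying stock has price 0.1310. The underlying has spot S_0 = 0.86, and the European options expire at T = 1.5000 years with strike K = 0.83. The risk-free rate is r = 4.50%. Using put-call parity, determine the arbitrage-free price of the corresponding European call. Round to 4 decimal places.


Put-call parity: C - P = S_0 * exp(-qT) - K * exp(-rT).
S_0 * exp(-qT) = 0.8600 * 1.00000000 = 0.86000000
K * exp(-rT) = 0.8300 * 0.93472772 = 0.77582401
C = P + S*exp(-qT) - K*exp(-rT)
C = 0.1310 + 0.86000000 - 0.77582401 = 0.2152

Answer: Call price = 0.2152


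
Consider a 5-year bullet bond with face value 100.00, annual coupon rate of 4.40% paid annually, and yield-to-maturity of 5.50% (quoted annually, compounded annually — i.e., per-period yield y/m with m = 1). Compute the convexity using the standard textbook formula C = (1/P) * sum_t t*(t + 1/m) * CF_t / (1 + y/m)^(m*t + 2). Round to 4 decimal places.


Coupon per period c = face * coupon_rate / m = 4.400000
Periods per year m = 1; per-period yield y/m = 0.055000
Number of cashflows N = 5
Cashflows (t years, CF_t, discount factor 1/(1+y/m)^(m*t), PV):
  t = 1.0000: CF_t = 4.400000, DF = 0.947867, PV = 4.170616
  t = 2.0000: CF_t = 4.400000, DF = 0.898452, PV = 3.953191
  t = 3.0000: CF_t = 4.400000, DF = 0.851614, PV = 3.747100
  t = 4.0000: CF_t = 4.400000, DF = 0.807217, PV = 3.551754
  t = 5.0000: CF_t = 104.400000, DF = 0.765134, PV = 79.880027
Price P = sum_t PV_t = 95.302687
Convexity numerator sum_t t*(t + 1/m) * CF_t / (1+y/m)^(m*t + 2):
  t = 1.0000: term = 7.494200
  t = 2.0000: term = 21.310522
  t = 3.0000: term = 40.399094
  t = 4.0000: term = 63.821633
  t = 5.0000: term = 2153.052084
Convexity = (1/P) * sum = 2286.077534 / 95.302687 = 23.987545

Answer: Convexity = 23.9875


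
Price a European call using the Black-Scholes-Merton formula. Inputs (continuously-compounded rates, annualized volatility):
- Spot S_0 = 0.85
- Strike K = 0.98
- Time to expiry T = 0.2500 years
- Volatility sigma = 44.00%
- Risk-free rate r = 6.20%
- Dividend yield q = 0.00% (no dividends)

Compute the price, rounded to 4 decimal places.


d1 = (ln(S/K) + (r - q + 0.5*sigma^2) * T) / (sigma * sqrt(T)) = -0.46643737
d2 = d1 - sigma * sqrt(T) = -0.68643737
exp(-rT) = 0.98461951; exp(-qT) = 1.00000000
C = S_0 * exp(-qT) * N(d1) - K * exp(-rT) * N(d2)
N(d1) = 0.32045123; N(d2) = 0.24621867
C = 0.8500 * 1.00000000 * 0.32045123 - 0.9800 * 0.98461951 * 0.24621867 = 0.0348

Answer: Price = 0.0348


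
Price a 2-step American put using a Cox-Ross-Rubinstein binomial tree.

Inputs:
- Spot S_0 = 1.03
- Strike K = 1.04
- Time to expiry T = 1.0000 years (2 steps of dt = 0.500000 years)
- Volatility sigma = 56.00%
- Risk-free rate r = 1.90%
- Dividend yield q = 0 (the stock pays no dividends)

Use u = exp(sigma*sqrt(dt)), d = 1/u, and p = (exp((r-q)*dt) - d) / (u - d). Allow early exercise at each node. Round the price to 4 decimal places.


Answer: Price = V(0,0) = 0.2037

Derivation:
dt = T/N = 0.500000
u = exp(sigma*sqrt(dt)) = 1.485839; d = 1/u = 0.673020
p = (exp((r-q)*dt) - d) / (u - d) = 0.414022
Discount per step: exp(-r*dt) = 0.990545
Stock lattice S(k, i) with i counting down-moves:
  k=0: S(0,0) = 1.0300
  k=1: S(1,0) = 1.5304; S(1,1) = 0.6932
  k=2: S(2,0) = 2.2739; S(2,1) = 1.0300; S(2,2) = 0.4665
Terminal payoffs V(N, i) = max(K - S_T, 0):
  V(2,0) = 0.000000; V(2,1) = 0.010000; V(2,2) = 0.573455
Backward induction: V(k, i) = exp(-r*dt) * [p * V(k+1, i) + (1-p) * V(k+1, i+1)]; then take max(V_cont, immediate exercise) for American.
  V(1,0) = exp(-r*dt) * [p*0.000000 + (1-p)*0.010000] = 0.005804; exercise = 0.000000; V(1,0) = max -> 0.005804
  V(1,1) = exp(-r*dt) * [p*0.010000 + (1-p)*0.573455] = 0.336956; exercise = 0.346789; V(1,1) = max -> 0.346789
  V(0,0) = exp(-r*dt) * [p*0.005804 + (1-p)*0.346789] = 0.203670; exercise = 0.010000; V(0,0) = max -> 0.203670


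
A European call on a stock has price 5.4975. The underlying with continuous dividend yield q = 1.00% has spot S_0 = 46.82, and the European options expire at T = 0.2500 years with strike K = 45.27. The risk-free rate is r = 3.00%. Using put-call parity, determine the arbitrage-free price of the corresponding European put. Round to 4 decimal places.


Answer: Put price = 3.7261

Derivation:
Put-call parity: C - P = S_0 * exp(-qT) - K * exp(-rT).
S_0 * exp(-qT) = 46.8200 * 0.99750312 = 46.70309619
K * exp(-rT) = 45.2700 * 0.99252805 = 44.93174504
P = C - S*exp(-qT) + K*exp(-rT)
P = 5.4975 - 46.70309619 + 44.93174504 = 3.7261


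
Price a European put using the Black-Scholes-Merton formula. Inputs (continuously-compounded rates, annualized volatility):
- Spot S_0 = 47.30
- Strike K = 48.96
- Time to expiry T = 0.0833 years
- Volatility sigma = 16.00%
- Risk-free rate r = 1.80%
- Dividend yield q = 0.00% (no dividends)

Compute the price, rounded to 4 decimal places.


d1 = (ln(S/K) + (r - q + 0.5*sigma^2) * T) / (sigma * sqrt(T)) = -0.69139333
d2 = d1 - sigma * sqrt(T) = -0.73757212
exp(-rT) = 0.99850172; exp(-qT) = 1.00000000
P = K * exp(-rT) * N(-d2) - S_0 * exp(-qT) * N(-d1)
N(-d1) = 0.75534080; N(-d2) = 0.76961275
P = 48.9600 * 0.99850172 * 0.76961275 - 47.3000 * 1.00000000 * 0.75534080 = 1.8962

Answer: Price = 1.8962


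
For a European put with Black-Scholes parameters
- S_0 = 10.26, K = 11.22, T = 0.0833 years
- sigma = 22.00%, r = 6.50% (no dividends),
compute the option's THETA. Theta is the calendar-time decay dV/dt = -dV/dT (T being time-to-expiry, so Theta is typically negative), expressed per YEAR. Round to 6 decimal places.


d1 = -1.2916549748; d2 = -1.3551508014
phi(d1) = 0.1732317787; exp(-qT) = 1.0000000000; exp(-rT) = 0.9946001320
Theta = -S*exp(-qT)*phi(d1)*sigma/(2*sqrt(T)) + r*K*exp(-rT)*N(-d2) - q*S*exp(-qT)*N(-d1)
N(-d1) = 0.9017616717; N(-d2) = 0.9123152421; sqrt(T) = 0.2886173938
Term 1 = -10.2600 * 1.0000000000 * 0.1732317787 * 0.2200 / (2 * 0.2886173938) = -0.6773998714
Term 2 = 0.0650 * 11.2200 * 0.9946001320 * 0.9123152421 = 0.6617586958
Term 3 = 0 (no dividend yield, q = 0)
Theta = -0.6773998714 + (0.6617586958) + (0.0000000000) = -0.015641

Answer: Theta = -0.015641


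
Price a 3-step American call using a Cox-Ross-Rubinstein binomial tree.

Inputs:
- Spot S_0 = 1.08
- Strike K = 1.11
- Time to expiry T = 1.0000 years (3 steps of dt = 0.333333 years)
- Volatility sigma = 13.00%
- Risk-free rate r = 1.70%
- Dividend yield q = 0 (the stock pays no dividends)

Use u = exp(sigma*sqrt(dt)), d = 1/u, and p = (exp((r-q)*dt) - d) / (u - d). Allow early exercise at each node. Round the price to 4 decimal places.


Answer: Price = V(0,0) = 0.0541

Derivation:
dt = T/N = 0.333333
u = exp(sigma*sqrt(dt)) = 1.077944; d = 1/u = 0.927692
p = (exp((r-q)*dt) - d) / (u - d) = 0.519066
Discount per step: exp(-r*dt) = 0.994349
Stock lattice S(k, i) with i counting down-moves:
  k=0: S(0,0) = 1.0800
  k=1: S(1,0) = 1.1642; S(1,1) = 1.0019
  k=2: S(2,0) = 1.2549; S(2,1) = 1.0800; S(2,2) = 0.9295
  k=3: S(3,0) = 1.3527; S(3,1) = 1.1642; S(3,2) = 1.0019; S(3,3) = 0.8623
Terminal payoffs V(N, i) = max(S_T - K, 0):
  V(3,0) = 0.242734; V(3,1) = 0.054180; V(3,2) = 0.000000; V(3,3) = 0.000000
Backward induction: V(k, i) = exp(-r*dt) * [p * V(k+1, i) + (1-p) * V(k+1, i+1)]; then take max(V_cont, immediate exercise) for American.
  V(2,0) = exp(-r*dt) * [p*0.242734 + (1-p)*0.054180] = 0.151193; exercise = 0.144920; V(2,0) = max -> 0.151193
  V(2,1) = exp(-r*dt) * [p*0.054180 + (1-p)*0.000000] = 0.027964; exercise = 0.000000; V(2,1) = max -> 0.027964
  V(2,2) = exp(-r*dt) * [p*0.000000 + (1-p)*0.000000] = 0.000000; exercise = 0.000000; V(2,2) = max -> 0.000000
  V(1,0) = exp(-r*dt) * [p*0.151193 + (1-p)*0.027964] = 0.091408; exercise = 0.054180; V(1,0) = max -> 0.091408
  V(1,1) = exp(-r*dt) * [p*0.027964 + (1-p)*0.000000] = 0.014433; exercise = 0.000000; V(1,1) = max -> 0.014433
  V(0,0) = exp(-r*dt) * [p*0.091408 + (1-p)*0.014433] = 0.054081; exercise = 0.000000; V(0,0) = max -> 0.054081


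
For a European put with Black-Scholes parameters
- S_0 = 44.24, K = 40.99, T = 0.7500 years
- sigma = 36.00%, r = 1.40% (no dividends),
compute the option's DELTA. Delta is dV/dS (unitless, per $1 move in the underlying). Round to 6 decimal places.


Answer: Delta = -0.332035

Derivation:
d1 = 0.4342996243; d2 = 0.1225304789
phi(d1) = 0.3630384182; exp(-qT) = 1.0000000000; exp(-rT) = 0.9895549326
N(-d1) = 0.3320354383
Delta = -exp(-qT) * N(-d1) = -1.0000000000 * 0.3320354383 = -0.332035


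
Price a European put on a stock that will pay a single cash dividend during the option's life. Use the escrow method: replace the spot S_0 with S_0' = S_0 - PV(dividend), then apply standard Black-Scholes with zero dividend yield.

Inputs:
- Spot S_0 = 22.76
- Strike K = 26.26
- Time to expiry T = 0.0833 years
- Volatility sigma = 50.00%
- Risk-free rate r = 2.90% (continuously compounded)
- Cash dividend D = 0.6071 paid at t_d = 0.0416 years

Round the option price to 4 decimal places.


Answer: Price = 4.2535

Derivation:
PV(D) = D * exp(-r * t_d) = 0.6071 * 0.99879433 = 0.60636804
S_0' = S_0 - PV(D) = 22.7600 - 0.60636804 = 22.15363196
d1 = (ln(S_0'/K) + (r + sigma^2/2)*T) / (sigma*sqrt(T)) = -1.08945073
d2 = d1 - sigma*sqrt(T) = -1.23375942
exp(-rT) = 0.99758722
N(-d1) = 0.86202241; N(-d2) = 0.89135372
P = K * exp(-rT) * N(-d2) - S_0' * N(-d1) = 26.2600 * 0.99758722 * 0.89135372 - 22.15363196 * 0.86202241 = 4.2535
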